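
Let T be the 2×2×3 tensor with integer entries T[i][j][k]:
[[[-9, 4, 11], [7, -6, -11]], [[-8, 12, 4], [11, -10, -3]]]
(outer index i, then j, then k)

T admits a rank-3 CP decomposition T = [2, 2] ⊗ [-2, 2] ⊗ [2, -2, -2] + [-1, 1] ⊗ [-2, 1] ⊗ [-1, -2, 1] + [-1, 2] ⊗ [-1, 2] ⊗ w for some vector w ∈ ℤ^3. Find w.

Subtract the known terms from T to get the rank-1 residual R = [-1, 2] ⊗ [-1, 2] ⊗ w, so R[i,j,k] = a[i]·b[j]·w[k]. Pick indices with nonzero a[0]·b[0] = (-1)·(-1) = 1. Only the fibre through (0,0,·) is needed: R[0,0,:] = T[0,0,:] − Σₗ aₗ[0]bₗ[0]cₗ = [-9, 4, 11] − (2)·(-2)·[2, -2, -2] − (-1)·(-2)·[-1, -2, 1] = [1, 0, 1]. Then w[k] = R[0,0,k] / 1 for each k, giving w = [1, 0, 1] / 1 = [1, 0, 1].

w = [1, 0, 1]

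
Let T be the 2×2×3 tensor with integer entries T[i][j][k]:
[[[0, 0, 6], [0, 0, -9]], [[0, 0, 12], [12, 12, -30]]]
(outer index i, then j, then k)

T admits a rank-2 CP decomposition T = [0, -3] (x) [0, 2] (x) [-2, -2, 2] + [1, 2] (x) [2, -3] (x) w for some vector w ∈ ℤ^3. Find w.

w = [0, 0, 3]

Subtract the known terms from T to get the rank-1 residual R = [1, 2] (x) [2, -3] (x) w, so R[i,j,k] = a[i]·b[j]·w[k]. Pick indices with nonzero a[0]·b[0] = (1)·(2) = 2. Only the fibre through (0,0,·) is needed: R[0,0,:] = T[0,0,:] − Σₗ aₗ[0]bₗ[0]cₗ = [0, 0, 6] − (0)·(0)·[-2, -2, 2] = [0, 0, 6]. Then w[k] = R[0,0,k] / 2 for each k, giving w = [0, 0, 6] / 2 = [0, 0, 3].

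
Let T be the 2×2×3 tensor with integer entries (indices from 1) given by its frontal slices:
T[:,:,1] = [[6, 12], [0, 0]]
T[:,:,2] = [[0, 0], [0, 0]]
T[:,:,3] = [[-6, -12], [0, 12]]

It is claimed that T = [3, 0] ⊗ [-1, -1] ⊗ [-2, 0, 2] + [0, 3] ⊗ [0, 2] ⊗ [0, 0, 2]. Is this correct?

Reconstruct entry (1,2,1) from the claimed factors: Σₗ aₗ[1]bₗ[2]cₗ[1] = (3)·(-1)·(-2) + (0)·(2)·(0) = 6, but T[1,2,1] = 12. The claim is false.

No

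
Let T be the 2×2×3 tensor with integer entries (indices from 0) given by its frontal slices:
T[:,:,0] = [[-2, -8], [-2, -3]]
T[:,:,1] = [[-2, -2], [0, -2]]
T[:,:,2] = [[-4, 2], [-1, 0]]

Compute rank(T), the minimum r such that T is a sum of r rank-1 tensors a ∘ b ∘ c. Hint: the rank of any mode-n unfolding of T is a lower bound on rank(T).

3

Lower bound: the mode-3 unfolding of T (rows indexed by k, columns by (i,j) = (0,0), (0,1), (1,0), (1,1)) is [[-2, -8, -2, -3], [-2, -2, 0, -2], [-4, 2, -1, 0]].
There the 3×3 minor on rows k ∈ {0, 1, 2}, columns (i,j) ∈ {(0,0), (0,1), (1,0)} is det [[-2, -8, -2], [-2, -2, 0], [-4, 2, -1]] = 36 ≠ 0, so this unfolding has rank ≥ 3; CP rank is at least every unfolding rank, so rank(T) ≥ 3. (This is only a lower bound: in general the CP rank may exceed every unfolding rank, so we still need to exhibit 3 rank-1 terms summing to T.)
Upper bound: T is a sum of 3 rank-1 terms, T = [1, 0] ∘ [1, -1] ∘ [2, -2, -2] + [2, 1] ∘ [0, 1] ∘ [-1, -2, 1] + [2, 1] ∘ [1, 1] ∘ [-2, 0, -1] (written with every a and b primitive with positive leading entry and the scale carried by c; CP decompositions are not unique, and this one is verified by expanding entrywise), so rank(T) ≤ 3.
These bounds meet, so rank(T) = 3.
Check entry T[0,0,0] = -2: (1)·(1)·(2) + (2)·(0)·(-1) + (2)·(1)·(-2) = -2.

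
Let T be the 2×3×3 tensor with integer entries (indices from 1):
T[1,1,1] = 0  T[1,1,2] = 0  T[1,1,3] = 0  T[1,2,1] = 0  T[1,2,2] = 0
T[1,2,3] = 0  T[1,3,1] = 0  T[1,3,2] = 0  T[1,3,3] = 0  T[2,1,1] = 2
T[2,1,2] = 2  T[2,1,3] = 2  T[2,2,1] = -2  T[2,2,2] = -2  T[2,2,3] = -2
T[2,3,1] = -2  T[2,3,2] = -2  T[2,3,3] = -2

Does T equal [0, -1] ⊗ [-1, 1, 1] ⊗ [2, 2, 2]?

Yes

Reconstruct entrywise from the claimed factors. For example, T[1,1,3] = 0 and Σₗ aₗ[1]bₗ[1]cₗ[3] = (0)·(-1)·(2) = 0; checking all 18 entries, every one matches. The claim holds.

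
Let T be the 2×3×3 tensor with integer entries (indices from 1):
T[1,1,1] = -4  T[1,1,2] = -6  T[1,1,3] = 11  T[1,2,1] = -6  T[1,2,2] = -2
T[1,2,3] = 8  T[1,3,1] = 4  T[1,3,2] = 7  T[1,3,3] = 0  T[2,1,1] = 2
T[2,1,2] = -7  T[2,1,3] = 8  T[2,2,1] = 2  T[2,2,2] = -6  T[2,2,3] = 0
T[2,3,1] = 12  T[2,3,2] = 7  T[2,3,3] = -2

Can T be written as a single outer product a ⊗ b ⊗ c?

The mode-2 unfolding of T (rows indexed by j, columns by (i,k) = (1,1), (1,2), (1,3), (2,1), (2,2), (2,3)) is [[-4, -6, 11, 2, -7, 8], [-6, -2, 8, 2, -6, 0], [4, 7, 0, 12, 7, -2]].
There the 3×3 minor on rows j ∈ {1, 2, 3}, columns (i,k) ∈ {(1,1), (1,2), (1,3)} is det [[-4, -6, 11], [-6, -2, 8], [4, 7, 0]] = -342 ≠ 0, so this unfolding has rank ≥ 3; CP rank is at least every unfolding rank, so rank(T) ≥ 3.
In particular rank(T) ≥ 3 > 1, so T is not rank-1.

No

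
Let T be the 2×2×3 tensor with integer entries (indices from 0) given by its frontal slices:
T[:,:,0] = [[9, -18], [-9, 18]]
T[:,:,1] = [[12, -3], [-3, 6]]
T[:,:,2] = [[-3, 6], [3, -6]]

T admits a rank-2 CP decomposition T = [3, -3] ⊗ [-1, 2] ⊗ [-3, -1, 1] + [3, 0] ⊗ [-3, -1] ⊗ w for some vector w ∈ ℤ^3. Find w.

w = [0, -1, 0]

Subtract the known terms from T to get the rank-1 residual R = [3, 0] ⊗ [-3, -1] ⊗ w, so R[i,j,k] = a[i]·b[j]·w[k]. Pick indices with nonzero a[0]·b[0] = (3)·(-3) = -9. Only the fibre through (0,0,·) is needed: R[0,0,:] = T[0,0,:] − Σₗ aₗ[0]bₗ[0]cₗ = [9, 12, -3] − (3)·(-1)·[-3, -1, 1] = [0, 9, 0]. Then w[k] = R[0,0,k] / -9 for each k, giving w = [0, 9, 0] / -9 = [0, -1, 0].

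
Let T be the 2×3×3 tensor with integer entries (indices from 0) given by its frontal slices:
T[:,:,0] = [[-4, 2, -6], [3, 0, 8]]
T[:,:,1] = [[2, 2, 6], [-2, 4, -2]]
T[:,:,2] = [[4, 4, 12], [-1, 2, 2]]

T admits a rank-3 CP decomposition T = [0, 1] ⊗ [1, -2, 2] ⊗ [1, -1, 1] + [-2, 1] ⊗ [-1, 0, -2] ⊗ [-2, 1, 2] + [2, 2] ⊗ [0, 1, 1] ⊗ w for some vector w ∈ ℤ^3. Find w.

Subtract the known terms from T to get the rank-1 residual R = [2, 2] ⊗ [0, 1, 1] ⊗ w, so R[i,j,k] = a[i]·b[j]·w[k]. Pick indices with nonzero a[0]·b[1] = (2)·(1) = 2. Only the fibre through (0,1,·) is needed: R[0,1,:] = T[0,1,:] − Σₗ aₗ[0]bₗ[1]cₗ = [2, 2, 4] − (0)·(-2)·[1, -1, 1] − (-2)·(0)·[-2, 1, 2] = [2, 2, 4]. Then w[k] = R[0,1,k] / 2 for each k, giving w = [2, 2, 4] / 2 = [1, 1, 2].

w = [1, 1, 2]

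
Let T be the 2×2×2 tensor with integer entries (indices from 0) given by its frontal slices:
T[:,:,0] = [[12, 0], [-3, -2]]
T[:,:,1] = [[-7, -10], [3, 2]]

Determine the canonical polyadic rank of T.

2

Lower bound: the mode-2 unfolding of T (rows indexed by j, columns by (i,k) = (0,0), (0,1), (1,0), (1,1)) is [[12, -7, -3, 3], [0, -10, -2, 2]].
There the 2×2 minor on rows j ∈ {0, 1}, columns (i,k) ∈ {(0,0), (0,1)} is det [[12, -7], [0, -10]] = -120 ≠ 0, so this unfolding has rank ≥ 2; CP rank is at least every unfolding rank, so rank(T) ≥ 2. (Unfolding ranks only ever bound the CP rank from below — rank(T) can be strictly larger than all of them — so the matching upper bound has to come from an explicit 2-term decomposition.)
Upper bound — finding two terms. Write S_k = T[:,:,k] for the frontal slices: S₀ = [[12, 0], [-3, -2]], S₁ = [[-7, -10], [3, 2]].
If T = a₁ (x) b₁ (x) c₁ + a₂ (x) b₂ (x) c₂ then each S_k = c₁[k]·a₁b₁ᵀ + c₂[k]·a₂b₂ᵀ. S₀ and S₁ are linearly independent, so a₁b₁ᵀ and a₂b₂ᵀ must span the same plane of matrices: they are the rank-1 matrices of the form x·S₀ + y·S₁.
det(x·S₀ + y·S₁) is −24·x² + 8·xy + 16·y² = (-8)·(3·x + 2·y)(x − y), vanishing at (x:y) = (2:-3) and (1:1).
M₁ = 2·S₀ − 3·S₁ = [[45, 30], [-15, -10]] = 5·(3, -1)(3, 2)ᵀ and M₂ = S₀ + S₁ = [[5, -10], [0, 0]] = 5·(1, 0)(1, -2)ᵀ, so take a₁ = (3, -1), b₁ = (3, 2), a₂ = (1, 0), b₂ = (1, -2).
Each slice is an integer combination of E₁ = a₁b₁ᵀ and E₂ = a₂b₂ᵀ: S₀ = E₁ + 3·E₂, S₁ = −E₁ + 2·E₂; reading off coefficients, c₁ = (1, -1) and c₂ = (3, 2).
Hence T = (3, -1) (x) (3, 2) (x) (1, -1) + (1, 0) (x) (1, -2) (x) (3, 2), so rank(T) ≤ 2.
These bounds meet, so rank(T) = 2.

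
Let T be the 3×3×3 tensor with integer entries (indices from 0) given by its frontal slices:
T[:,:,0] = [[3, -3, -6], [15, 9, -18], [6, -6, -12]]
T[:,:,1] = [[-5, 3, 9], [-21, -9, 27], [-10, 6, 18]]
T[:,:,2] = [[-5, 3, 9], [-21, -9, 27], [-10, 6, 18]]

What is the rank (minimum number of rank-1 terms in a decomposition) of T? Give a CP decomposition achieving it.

rank(T) = 2

Lower bound: the mode-2 unfolding of T (rows indexed by j, columns by (i,k) = (0,0), (0,1), (0,2), (1,0), (1,1), (1,2), (2,0), (2,1), (2,2)) is [[3, -5, -5, 15, -21, -21, 6, -10, -10], [-3, 3, 3, 9, -9, -9, -6, 6, 6], [-6, 9, 9, -18, 27, 27, -12, 18, 18]].
There the 2×2 minor on rows j ∈ {0, 1}, columns (i,k) ∈ {(0,0), (0,1)} is det [[3, -5], [-3, 3]] = -6 ≠ 0, so this unfolding has rank ≥ 2; CP rank is at least every unfolding rank, so rank(T) ≥ 2. (Flattening ranks never certify an upper bound on CP rank; for that we must actually write T with 2 rank-1 terms.)
Upper bound — finding two terms. Write S_k = T[:,:,k] for the frontal slices: S₀ = [[3, -3, -6], [15, 9, -18], [6, -6, -12]], S₁ = [[-5, 3, 9], [-21, -9, 27], [-10, 6, 18]], S₂ = [[-5, 3, 9], [-21, -9, 27], [-10, 6, 18]].
If T = a₁ ⊗ b₁ ⊗ c₁ + a₂ ⊗ b₂ ⊗ c₂ then each S_k = c₁[k]·a₁b₁ᵀ + c₂[k]·a₂b₂ᵀ. S₀ and S₁ are linearly independent, so a₁b₁ᵀ and a₂b₂ᵀ must span the same plane of matrices: they are the rank-1 matrices of the form x·S₀ + y·S₁.
The 2×2 minor of x·S₀ + y·S₁ on rows {0,1}, columns {0,1} is 72·x² − 180·xy + 108·y² = 36·(2·x − 3·y)(x − y), vanishing at (x:y) = (3:2) and (1:1).
M₁ = 3·S₀ + 2·S₁ = [[-1, -3, 0], [3, 9, 0], [-2, -6, 0]] = −[1, -3, 2][1, 3, 0]ᵀ and M₂ = S₀ + S₁ = [[-2, 0, 3], [-6, 0, 9], [-4, 0, 6]] = −[1, 3, 2][2, 0, -3]ᵀ, so take a₁ = [1, -3, 2], b₁ = [1, 3, 0], a₂ = [1, 3, 2], b₂ = [2, 0, -3].
Each slice is an integer combination of E₁ = a₁b₁ᵀ and E₂ = a₂b₂ᵀ: S₀ = −E₁ + 2·E₂, S₁ = E₁ − 3·E₂, S₂ = E₁ − 3·E₂; reading off coefficients, c₁ = [-1, 1, 1] and c₂ = [2, -3, -3].
Hence T = [1, -3, 2] ⊗ [1, 3, 0] ⊗ [-1, 1, 1] + [1, 3, 2] ⊗ [2, 0, -3] ⊗ [2, -3, -3], so rank(T) ≤ 2.
These bounds meet, so rank(T) = 2.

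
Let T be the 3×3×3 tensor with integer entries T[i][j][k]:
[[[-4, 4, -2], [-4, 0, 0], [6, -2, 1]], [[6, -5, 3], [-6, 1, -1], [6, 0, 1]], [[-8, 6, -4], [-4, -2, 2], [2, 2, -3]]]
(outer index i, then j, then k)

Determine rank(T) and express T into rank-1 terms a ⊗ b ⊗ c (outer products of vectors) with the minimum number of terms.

rank(T) = 3

Lower bound: the mode-3 unfolding of T (rows indexed by k, columns by (i,j) = (0,0), (0,1), (0,2), (1,0), (1,1), (1,2), (2,0), (2,1), (2,2)) is [[-4, -4, 6, 6, -6, 6, -8, -4, 2], [4, 0, -2, -5, 1, 0, 6, -2, 2], [-2, 0, 1, 3, -1, 1, -4, 2, -3]].
There the 3×3 minor on rows k ∈ {0, 1, 2}, columns (i,j) ∈ {(0,0), (0,1), (1,0)} is det [[-4, -4, 6], [4, 0, -5], [-2, 0, 3]] = 8 ≠ 0, so this unfolding has rank ≥ 3; CP rank is at least every unfolding rank, so rank(T) ≥ 3. (This is only a lower bound: in general the CP rank may exceed every unfolding rank, so we still need to exhibit 3 rank-1 terms summing to T.)
Upper bound: T is a sum of 3 rank-1 terms, T = [0, 1, -2] ⊗ [1, -1, 2] ⊗ [2, -1, 1] + [1, -1, 1] ⊗ [2, 0, -1] ⊗ [-2, 2, -1] + [1, 1, 2] ⊗ [0, 1, -1] ⊗ [-4, 0, 0] (written with every a and b primitive with positive leading entry and the scale carried by c; CP decompositions are not unique, and this one is verified by expanding entrywise), so rank(T) ≤ 3.
These bounds meet, so rank(T) = 3.
Check entry T[2,1,1] = -2: (-2)·(-1)·(-1) + (1)·(0)·(2) + (2)·(1)·(0) = -2.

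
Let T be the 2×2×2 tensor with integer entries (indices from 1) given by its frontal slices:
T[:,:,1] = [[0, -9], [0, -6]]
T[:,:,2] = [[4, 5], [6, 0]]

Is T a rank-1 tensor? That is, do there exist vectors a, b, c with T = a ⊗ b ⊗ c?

No

The mode-1 unfolding of T (rows indexed by i, columns by (j,k) = (1,1), (1,2), (2,1), (2,2)) is [[0, 4, -9, 5], [0, 6, -6, 0]].
There the 2×2 minor on rows i ∈ {1, 2}, columns (j,k) ∈ {(1,2), (2,1)} is det [[4, -9], [6, -6]] = 30 ≠ 0, so this unfolding has rank ≥ 2; CP rank is at least every unfolding rank, so rank(T) ≥ 2.
In particular rank(T) ≥ 2 > 1, so T is not rank-1.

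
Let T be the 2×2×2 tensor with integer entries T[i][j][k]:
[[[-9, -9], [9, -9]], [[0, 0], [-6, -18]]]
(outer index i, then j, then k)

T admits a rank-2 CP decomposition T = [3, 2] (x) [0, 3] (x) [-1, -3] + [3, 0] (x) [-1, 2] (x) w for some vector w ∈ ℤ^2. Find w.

w = [3, 3]

Subtract the known terms from T to get the rank-1 residual R = [3, 0] (x) [-1, 2] (x) w, so R[i,j,k] = a[i]·b[j]·w[k]. Pick indices with nonzero a[0]·b[0] = (3)·(-1) = -3. Only the fibre through (0,0,·) is needed: R[0,0,:] = T[0,0,:] − Σₗ aₗ[0]bₗ[0]cₗ = [-9, -9] − (3)·(0)·[-1, -3] = [-9, -9]. Then w[k] = R[0,0,k] / -3 for each k, giving w = [-9, -9] / -3 = [3, 3].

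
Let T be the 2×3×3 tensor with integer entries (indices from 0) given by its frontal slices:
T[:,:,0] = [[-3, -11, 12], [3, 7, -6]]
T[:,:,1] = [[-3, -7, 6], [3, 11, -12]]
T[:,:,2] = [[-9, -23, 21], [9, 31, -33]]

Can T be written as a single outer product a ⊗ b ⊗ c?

The mode-1 unfolding of T (rows indexed by i, columns by (j,k) = (0,0), (0,1), (0,2), (1,0), (1,1), (1,2), (2,0), (2,1), (2,2)) is [[-3, -3, -9, -11, -7, -23, 12, 6, 21], [3, 3, 9, 7, 11, 31, -6, -12, -33]].
There the 2×2 minor on rows i ∈ {0, 1}, columns (j,k) ∈ {(0,0), (1,0)} is det [[-3, -11], [3, 7]] = 12 ≠ 0, so this unfolding has rank ≥ 2; CP rank is at least every unfolding rank, so rank(T) ≥ 2.
In particular rank(T) ≥ 2 > 1, so T is not rank-1.

No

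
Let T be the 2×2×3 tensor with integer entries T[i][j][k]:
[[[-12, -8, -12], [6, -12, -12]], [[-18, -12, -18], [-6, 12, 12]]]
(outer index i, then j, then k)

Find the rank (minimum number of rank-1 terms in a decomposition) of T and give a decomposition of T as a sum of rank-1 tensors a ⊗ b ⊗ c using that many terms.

rank(T) = 2

Lower bound: in the mode-1 unfolding of T (rows indexed by i, columns by (j,k)) the 2×2 minor on rows i ∈ {0, 1}, columns (j,k) ∈ {(0,0), (1,0)} is det [[-12, 6], [-18, -6]] = 180 ≠ 0, so that unfolding has rank ≥ 2 and hence rank(T) ≥ 2 (CP rank is at least every unfolding rank, though it can be larger).
Upper bound: with S_k = T[:,:,k], the two rank-1 terms a₁b₁ᵀ, a₂b₂ᵀ are the rank-1 members of the pencil x·S₀ + y·S₁.
det(x·S₀ + y·S₁) is 180·x² − 240·xy − 240·y² = 60·(x − 2·y)(3·x + 2·y), vanishing at (x:y) = (2:1) and (2:-3).
M₁ = 2·S₀ + S₁ = [[-32, 0], [-48, 0]] = (-16)·(2, 3)(1, 0)ᵀ and M₂ = 2·S₀ − 3·S₁ = [[0, 48], [0, -48]] = 48·(1, -1)(0, 1)ᵀ, so take a₁ = (2, 3), b₁ = (1, 0), a₂ = (1, -1), b₂ = (0, 1).
Each slice is an integer combination of E₁ = a₁b₁ᵀ and E₂ = a₂b₂ᵀ: S₀ = −6·E₁ + 6·E₂, S₁ = −4·E₁ − 12·E₂, S₂ = −6·E₁ − 12·E₂; reading off coefficients, c₁ = (-6, -4, -6) and c₂ = (6, -12, -12).
Hence T = (2, 3) ⊗ (1, 0) ⊗ (-6, -4, -6) + (1, -1) ⊗ (0, 1) ⊗ (6, -12, -12), so rank(T) ≤ 2.
These bounds meet, so rank(T) = 2.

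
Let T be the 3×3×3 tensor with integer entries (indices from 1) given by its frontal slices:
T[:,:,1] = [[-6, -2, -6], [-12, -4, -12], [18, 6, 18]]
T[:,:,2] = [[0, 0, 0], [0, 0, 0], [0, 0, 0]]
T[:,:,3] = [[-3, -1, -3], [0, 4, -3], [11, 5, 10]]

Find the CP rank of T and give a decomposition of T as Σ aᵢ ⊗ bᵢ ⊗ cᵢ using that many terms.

rank(T) = 2

Lower bound: the mode-2 unfolding of T (rows indexed by j, columns by (i,k) = (1,1), (1,2), (1,3), (2,1), (2,2), (2,3), (3,1), (3,2), (3,3)) is [[-6, 0, -3, -12, 0, 0, 18, 0, 11], [-2, 0, -1, -4, 0, 4, 6, 0, 5], [-6, 0, -3, -12, 0, -3, 18, 0, 10]].
There the 2×2 minor on rows j ∈ {1, 2}, columns (i,k) ∈ {(1,1), (2,3)} is det [[-6, 0], [-2, 4]] = -24 ≠ 0, so this unfolding has rank ≥ 2; CP rank is at least every unfolding rank, so rank(T) ≥ 2. (This is only a lower bound: in general the CP rank may exceed every unfolding rank, so we still need to exhibit 2 rank-1 terms summing to T.)
Upper bound — finding two terms. Write S_k = T[:,:,k] for the frontal slices: S₁ = [[-6, -2, -6], [-12, -4, -12], [18, 6, 18]], S₂ = [[0, 0, 0], [0, 0, 0], [0, 0, 0]], S₃ = [[-3, -1, -3], [0, 4, -3], [11, 5, 10]].
If T = a₁ ⊗ b₁ ⊗ c₁ + a₂ ⊗ b₂ ⊗ c₂ then each S_k = c₁[k]·a₁b₁ᵀ + c₂[k]·a₂b₂ᵀ. S₁ and S₃ are linearly independent, so a₁b₁ᵀ and a₂b₂ᵀ must span the same plane of matrices: they are the rank-1 matrices of the form x·S₁ + y·S₃.
The 2×2 minor of x·S₁ + y·S₃ on rows {1,2}, columns {1,2} is −24·xy − 12·y² = (-12)·(y)(2·x + y), vanishing at (x:y) = (1:0) and (1:-2).
M₁ = S₁ = [[-6, -2, -6], [-12, -4, -12], [18, 6, 18]] = (-2)·(1, 2, -3)(3, 1, 3)ᵀ and M₂ = S₁ − 2·S₃ = [[0, 0, 0], [-12, -12, -6], [-4, -4, -2]] = (-2)·(0, 3, 1)(2, 2, 1)ᵀ, so take a₁ = (1, 2, -3), b₁ = (3, 1, 3), a₂ = (0, 3, 1), b₂ = (2, 2, 1).
Each slice is an integer combination of E₁ = a₁b₁ᵀ and E₂ = a₂b₂ᵀ: S₁ = −2·E₁, S₂ = 0, S₃ = −E₁ + E₂; reading off coefficients, c₁ = (-2, 0, -1) and c₂ = (0, 0, 1).
Hence T = (1, 2, -3) ⊗ (3, 1, 3) ⊗ (-2, 0, -1) + (0, 3, 1) ⊗ (2, 2, 1) ⊗ (0, 0, 1), so rank(T) ≤ 2.
These bounds meet, so rank(T) = 2.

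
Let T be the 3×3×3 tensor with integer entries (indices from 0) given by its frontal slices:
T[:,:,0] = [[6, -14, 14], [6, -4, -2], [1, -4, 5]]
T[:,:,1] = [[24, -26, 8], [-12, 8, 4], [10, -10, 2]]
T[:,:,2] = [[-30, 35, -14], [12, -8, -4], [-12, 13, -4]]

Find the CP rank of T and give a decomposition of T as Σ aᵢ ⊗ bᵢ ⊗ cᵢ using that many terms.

rank(T) = 2

Lower bound: the mode-1 unfolding of T (rows indexed by i, columns by (j,k) = (0,0), (0,1), (0,2), (1,0), (1,1), (1,2), (2,0), (2,1), (2,2)) is [[6, 24, -30, -14, -26, 35, 14, 8, -14], [6, -12, 12, -4, 8, -8, -2, 4, -4], [1, 10, -12, -4, -10, 13, 5, 2, -4]].
There the 2×2 minor on rows i ∈ {0, 1}, columns (j,k) ∈ {(0,0), (0,1)} is det [[6, 24], [6, -12]] = -216 ≠ 0, so this unfolding has rank ≥ 2; CP rank is at least every unfolding rank, so rank(T) ≥ 2. (Flattening ranks never certify an upper bound on CP rank; for that we must actually write T with 2 rank-1 terms.)
Upper bound — finding two terms. Write S_k = T[:,:,k] for the frontal slices: S₀ = [[6, -14, 14], [6, -4, -2], [1, -4, 5]], S₁ = [[24, -26, 8], [-12, 8, 4], [10, -10, 2]], S₂ = [[-30, 35, -14], [12, -8, -4], [-12, 13, -4]].
If T = a₁ ⊗ b₁ ⊗ c₁ + a₂ ⊗ b₂ ⊗ c₂ then each S_k = c₁[k]·a₁b₁ᵀ + c₂[k]·a₂b₂ᵀ. S₀ and S₁ are linearly independent, so a₁b₁ᵀ and a₂b₂ᵀ must span the same plane of matrices: they are the rank-1 matrices of the form x·S₀ + y·S₁.
The 2×2 minor of x·S₀ + y·S₁ on rows {0,1}, columns {0,1} is 60·x² − 60·xy − 120·y² = 60·(x − 2·y)(x + y), vanishing at (x:y) = (2:1) and (1:-1).
M₁ = 2·S₀ + S₁ = [[36, -54, 36], [0, 0, 0], [12, -18, 12]] = 6·[3, 0, 1][2, -3, 2]ᵀ and M₂ = S₀ − S₁ = [[-18, 12, 6], [18, -12, -6], [-9, 6, 3]] = (-3)·[2, -2, 1][3, -2, -1]ᵀ, so take a₁ = [3, 0, 1], b₁ = [2, -3, 2], a₂ = [2, -2, 1], b₂ = [3, -2, -1].
Each slice is an integer combination of E₁ = a₁b₁ᵀ and E₂ = a₂b₂ᵀ: S₀ = 2·E₁ − E₂, S₁ = 2·E₁ + 2·E₂, S₂ = −3·E₁ − 2·E₂; reading off coefficients, c₁ = [2, 2, -3] and c₂ = [-1, 2, -2].
Hence T = [3, 0, 1] ⊗ [2, -3, 2] ⊗ [2, 2, -3] + [2, -2, 1] ⊗ [3, -2, -1] ⊗ [-1, 2, -2], so rank(T) ≤ 2.
These bounds meet, so rank(T) = 2.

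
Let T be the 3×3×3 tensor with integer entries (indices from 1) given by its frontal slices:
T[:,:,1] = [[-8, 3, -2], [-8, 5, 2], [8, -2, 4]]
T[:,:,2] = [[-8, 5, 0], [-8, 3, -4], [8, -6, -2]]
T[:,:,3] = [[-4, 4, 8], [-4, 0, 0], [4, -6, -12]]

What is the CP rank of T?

3

Lower bound: the mode-3 unfolding of T (rows indexed by k, columns by (i,j) = (1,1), (1,2), (1,3), (2,1), (2,2), (2,3), (3,1), (3,2), (3,3)) is [[-8, 3, -2, -8, 5, 2, 8, -2, 4], [-8, 5, 0, -8, 3, -4, 8, -6, -2], [-4, 4, 8, -4, 0, 0, 4, -6, -12]].
There the 3×3 minor on rows k ∈ {1, 2, 3}, columns (i,j) ∈ {(1,1), (1,2), (1,3)} is det [[-8, 3, -2], [-8, 5, 0], [-4, 4, 8]] = -104 ≠ 0, so this unfolding has rank ≥ 3; CP rank is at least every unfolding rank, so rank(T) ≥ 3. (Flattening ranks never certify an upper bound on CP rank; for that we must actually write T with 3 rank-1 terms.)
Upper bound: T is a sum of 3 rank-1 terms, T = [1, -1, -2] (x) [0, 1, 2] (x) [-1, 1, 2] + [1, 1, -1] (x) [0, 0, 1] (x) [0, -2, 4] + [1, 1, -1] (x) [2, -1, 0] (x) [-4, -4, -2] (one valid choice — decompositions are not unique — normalised so each a, b is primitive with positive first nonzero entry; check it by expanding all entries), so rank(T) ≤ 3.
These bounds meet, so rank(T) = 3.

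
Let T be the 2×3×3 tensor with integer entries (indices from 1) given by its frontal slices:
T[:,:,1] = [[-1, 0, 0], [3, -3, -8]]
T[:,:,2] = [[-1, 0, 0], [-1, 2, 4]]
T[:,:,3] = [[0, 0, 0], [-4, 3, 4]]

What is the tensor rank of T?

3

Lower bound: the mode-3 unfolding of T (rows indexed by k, columns by (i,j) = (1,1), (1,2), (1,3), (2,1), (2,2), (2,3)) is [[-1, 0, 0, 3, -3, -8], [-1, 0, 0, -1, 2, 4], [0, 0, 0, -4, 3, 4]].
There the 3×3 minor on rows k ∈ {1, 2, 3}, columns (i,j) ∈ {(1,1), (2,1), (2,2)} is det [[-1, 3, -3], [-1, -1, 2], [0, -4, 3]] = -8 ≠ 0, so this unfolding has rank ≥ 3; CP rank is at least every unfolding rank, so rank(T) ≥ 3. (Flattening ranks never certify an upper bound on CP rank; for that we must actually write T with 3 rank-1 terms.)
Upper bound: T is a sum of 3 rank-1 terms, T = [0, 1] (x) [1, -1, -2] (x) [4, -2, -2] + [0, 1] (x) [2, -1, 0] (x) [-1, 0, -1] + [1, -1] (x) [1, 0, 0] (x) [-1, -1, 0] (one valid choice — decompositions are not unique — normalised so each a, b is primitive with positive first nonzero entry; check it by expanding all entries), so rank(T) ≤ 3.
These bounds meet, so rank(T) = 3.
Check entry T[1,2,3] = 0: (0)·(-1)·(-2) + (0)·(-1)·(-1) + (1)·(0)·(0) = 0.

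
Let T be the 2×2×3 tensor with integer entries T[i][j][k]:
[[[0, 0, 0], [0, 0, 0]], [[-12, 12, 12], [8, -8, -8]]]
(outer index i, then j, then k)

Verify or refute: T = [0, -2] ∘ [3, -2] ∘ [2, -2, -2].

Reconstruct entrywise from the claimed factors. For example, T[1,1,0] = 8 and Σₗ aₗ[1]bₗ[1]cₗ[0] = (-2)·(-2)·(2) = 8; checking all 12 entries, every one matches. The claim holds.

Yes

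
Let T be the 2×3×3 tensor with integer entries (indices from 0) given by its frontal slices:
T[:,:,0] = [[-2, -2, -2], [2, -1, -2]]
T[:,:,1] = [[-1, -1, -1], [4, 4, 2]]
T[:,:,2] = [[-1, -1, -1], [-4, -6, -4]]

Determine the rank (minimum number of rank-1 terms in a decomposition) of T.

3

Lower bound: in the mode-3 unfolding of T (rows indexed by k, columns by (i,j)) the 3×3 minor on rows k ∈ {0, 1, 2}, columns (i,j) ∈ {(0,0), (1,0), (1,1)} is det [[-2, 2, -1], [-1, 4, 4], [-1, -4, -6]] = -12 ≠ 0, so that unfolding has rank ≥ 3 and hence rank(T) ≥ 3 (CP rank is at least every unfolding rank, though it can be larger).
Upper bound: T is a sum of 3 rank-1 terms, T = [0, 1] (x) [0, 1, 1] (x) [-2, 2, -4] + [0, 1] (x) [2, 1, 0] (x) [1, 2, -2] + [1, 0] (x) [1, 1, 1] (x) [-2, -1, -1] (written with every a and b primitive with positive leading entry and the scale carried by c; CP decompositions are not unique, and this one is verified by expanding entrywise), so rank(T) ≤ 3.
These bounds meet, so rank(T) = 3.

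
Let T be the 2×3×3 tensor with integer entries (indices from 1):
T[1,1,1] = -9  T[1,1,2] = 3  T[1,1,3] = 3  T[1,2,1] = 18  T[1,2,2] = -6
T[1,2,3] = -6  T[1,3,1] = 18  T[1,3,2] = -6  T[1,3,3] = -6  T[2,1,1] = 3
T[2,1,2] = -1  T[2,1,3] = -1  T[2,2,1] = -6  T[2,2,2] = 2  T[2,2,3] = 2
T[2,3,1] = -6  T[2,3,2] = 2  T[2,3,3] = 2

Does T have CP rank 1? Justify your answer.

Yes

The mode-1 fibre T[:,1,1] = [-9, 3] gives a = [3, -1] (primitive direction); the mode-2 fibre T[1,:,1] = [-9, 18, 18] gives b = [1, -2, -2]; then c[k] = T[1,1,k] / (a[1]·b[1]) = [-9, 3, 3] / 3 = [-3, 1, 1].
Expanding [3, -1] ⊗ [1, -2, -2] ⊗ [-3, 1, 1] reproduces all 18 entries of T, so T = [3, -1] ⊗ [1, -2, -2] ⊗ [-3, 1, 1] and rank(T) ≤ 1.
Equivalently every frontal slice T[:,:,k] is c[k] times the rank-1 matrix [3, -1] ⊗ [1, -2, -2]. So T has rank 1 (it is nonzero).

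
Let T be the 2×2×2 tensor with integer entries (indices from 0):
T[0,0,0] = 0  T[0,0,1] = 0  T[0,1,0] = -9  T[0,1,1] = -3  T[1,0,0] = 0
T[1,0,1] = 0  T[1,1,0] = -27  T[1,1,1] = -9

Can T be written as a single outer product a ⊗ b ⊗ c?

Yes

The mode-1 fibre T[:,1,0] = [-9, -27] gives a = [1, 3] (primitive direction); the mode-2 fibre T[0,:,0] = [0, -9] gives b = [0, 1]; then c[k] = T[0,1,k] / (a[0]·b[1]) = [-9, -3] / 1 = [-9, -3].
Expanding [1, 3] ⊗ [0, 1] ⊗ [-9, -3] reproduces all 8 entries of T, so T = [1, 3] ⊗ [0, 1] ⊗ [-9, -3] and rank(T) ≤ 1.
Equivalently every frontal slice T[:,:,k] is c[k] times the rank-1 matrix [1, 3] ⊗ [0, 1]. So T has rank 1 (it is nonzero).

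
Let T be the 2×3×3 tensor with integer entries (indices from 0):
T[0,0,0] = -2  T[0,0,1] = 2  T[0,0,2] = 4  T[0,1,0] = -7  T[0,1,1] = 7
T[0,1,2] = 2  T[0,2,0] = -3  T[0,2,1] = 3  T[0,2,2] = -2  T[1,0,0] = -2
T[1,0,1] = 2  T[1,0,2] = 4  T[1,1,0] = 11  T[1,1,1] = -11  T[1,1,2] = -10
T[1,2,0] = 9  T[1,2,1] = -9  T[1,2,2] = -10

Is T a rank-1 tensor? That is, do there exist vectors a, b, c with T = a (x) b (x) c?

The mode-2 unfolding of T (rows indexed by j, columns by (i,k) = (0,0), (0,1), (0,2), (1,0), (1,1), (1,2)) is [[-2, 2, 4, -2, 2, 4], [-7, 7, 2, 11, -11, -10], [-3, 3, -2, 9, -9, -10]].
There the 2×2 minor on rows j ∈ {0, 1}, columns (i,k) ∈ {(0,0), (0,2)} is det [[-2, 4], [-7, 2]] = 24 ≠ 0, so this unfolding has rank ≥ 2; CP rank is at least every unfolding rank, so rank(T) ≥ 2.
In particular rank(T) ≥ 2 > 1, so T is not rank-1.

No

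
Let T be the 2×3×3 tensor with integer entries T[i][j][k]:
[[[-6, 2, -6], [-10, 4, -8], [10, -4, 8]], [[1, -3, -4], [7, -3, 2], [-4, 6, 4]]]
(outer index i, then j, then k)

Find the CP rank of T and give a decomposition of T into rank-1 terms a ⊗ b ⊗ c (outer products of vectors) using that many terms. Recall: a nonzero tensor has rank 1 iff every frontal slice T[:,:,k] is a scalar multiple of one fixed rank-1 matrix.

rank(T) = 3

Lower bound: the mode-2 unfolding of T (rows indexed by j, columns by (i,k) = (0,0), (0,1), (0,2), (1,0), (1,1), (1,2)) is [[-6, 2, -6, 1, -3, -4], [-10, 4, -8, 7, -3, 2], [10, -4, 8, -4, 6, 4]].
There the 3×3 minor on rows j ∈ {0, 1, 2}, columns (i,k) ∈ {(0,0), (0,1), (1,0)} is det [[-6, 2, 1], [-10, 4, 7], [10, -4, -4]] = -12 ≠ 0, so this unfolding has rank ≥ 3; CP rank is at least every unfolding rank, so rank(T) ≥ 3. (Unfolding ranks only ever bound the CP rank from below — rank(T) can be strictly larger than all of them — so the matching upper bound has to come from an explicit 3-term decomposition.)
Upper bound: T is a sum of 3 rank-1 terms, T = [0, 1] ⊗ [1, -1, -2] ⊗ [-1, -1, -2] + [1, -1] ⊗ [1, 2, -2] ⊗ [-4, 2, -2] + [1, 1] ⊗ [1, 1, -1] ⊗ [-2, 0, -4] (one valid choice — decompositions are not unique — normalised so each a, b is primitive with positive first nonzero entry; check it by expanding all entries), so rank(T) ≤ 3.
These bounds meet, so rank(T) = 3.
Check entry T[1,2,0] = -4: (1)·(-2)·(-1) + (-1)·(-2)·(-4) + (1)·(-1)·(-2) = -4.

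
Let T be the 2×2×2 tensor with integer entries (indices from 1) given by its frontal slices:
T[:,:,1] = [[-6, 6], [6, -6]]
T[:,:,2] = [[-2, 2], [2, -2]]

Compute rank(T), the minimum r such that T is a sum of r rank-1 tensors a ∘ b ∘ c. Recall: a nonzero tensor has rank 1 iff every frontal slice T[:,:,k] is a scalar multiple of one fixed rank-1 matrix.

1

Lower bound: T ≠ 0 (e.g. T[1,1,1] = -6), so rank(T) ≥ 1.
Upper bound: if T = a ∘ b ∘ c then every fibre of T is a multiple of the corresponding factor, so read the factors off the fibres through the nonzero entry T[1,1,1] = -6.
The mode-1 fibre T[:,1,1] = [-6, 6] gives a = [1, -1] (primitive direction); the mode-2 fibre T[1,:,1] = [-6, 6] gives b = [1, -1]; then c[k] = T[1,1,k] / (a[1]·b[1]) = [-6, -2] / 1 = [-6, -2].
Expanding [1, -1] ∘ [1, -1] ∘ [-6, -2] reproduces all 8 entries of T, so T = [1, -1] ∘ [1, -1] ∘ [-6, -2] and rank(T) ≤ 1.
These bounds meet, so rank(T) = 1.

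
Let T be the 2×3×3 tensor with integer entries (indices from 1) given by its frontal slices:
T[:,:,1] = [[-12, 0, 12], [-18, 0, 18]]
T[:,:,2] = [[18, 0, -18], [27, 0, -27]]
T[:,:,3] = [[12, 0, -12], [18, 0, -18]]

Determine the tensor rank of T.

Lower bound: T ≠ 0 (e.g. T[1,1,1] = -12), so rank(T) ≥ 1.
Upper bound: if T = a (x) b (x) c then every fibre of T is a multiple of the corresponding factor, so read the factors off the fibres through the nonzero entry T[1,1,1] = -12.
The mode-1 fibre T[:,1,1] = [-12, -18] gives a = [2, 3] (primitive direction); the mode-2 fibre T[1,:,1] = [-12, 0, 12] gives b = [1, 0, -1]; then c[k] = T[1,1,k] / (a[1]·b[1]) = [-12, 18, 12] / 2 = [-6, 9, 6].
Expanding [2, 3] (x) [1, 0, -1] (x) [-6, 9, 6] reproduces all 18 entries of T, so T = [2, 3] (x) [1, 0, -1] (x) [-6, 9, 6] and rank(T) ≤ 1.
These bounds meet, so rank(T) = 1.

1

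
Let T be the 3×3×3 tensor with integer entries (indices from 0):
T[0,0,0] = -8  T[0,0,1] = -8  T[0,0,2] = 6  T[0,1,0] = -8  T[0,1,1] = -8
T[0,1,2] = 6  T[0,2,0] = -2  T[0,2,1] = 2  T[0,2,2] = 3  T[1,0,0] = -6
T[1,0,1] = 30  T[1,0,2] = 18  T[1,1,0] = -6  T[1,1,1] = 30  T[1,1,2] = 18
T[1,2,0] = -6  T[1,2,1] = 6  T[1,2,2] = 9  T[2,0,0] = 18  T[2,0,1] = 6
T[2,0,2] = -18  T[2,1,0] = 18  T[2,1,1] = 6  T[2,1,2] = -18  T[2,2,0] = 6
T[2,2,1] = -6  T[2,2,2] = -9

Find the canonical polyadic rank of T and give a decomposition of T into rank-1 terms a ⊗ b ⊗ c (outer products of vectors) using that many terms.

Lower bound: the mode-1 unfolding of T (rows indexed by i, columns by (j,k) = (0,0), (0,1), (0,2), (1,0), (1,1), (1,2), (2,0), (2,1), (2,2)) is [[-8, -8, 6, -8, -8, 6, -2, 2, 3], [-6, 30, 18, -6, 30, 18, -6, 6, 9], [18, 6, -18, 18, 6, -18, 6, -6, -9]].
There the 2×2 minor on rows i ∈ {0, 1}, columns (j,k) ∈ {(0,0), (0,1)} is det [[-8, -8], [-6, 30]] = -288 ≠ 0, so this unfolding has rank ≥ 2; CP rank is at least every unfolding rank, so rank(T) ≥ 2. (This is only a lower bound: in general the CP rank may exceed every unfolding rank, so we still need to exhibit 2 rank-1 terms summing to T.)
Upper bound — finding two terms. Write S_k = T[:,:,k] for the frontal slices: S₀ = [[-8, -8, -2], [-6, -6, -6], [18, 18, 6]], S₁ = [[-8, -8, 2], [30, 30, 6], [6, 6, -6]], S₂ = [[6, 6, 3], [18, 18, 9], [-18, -18, -9]].
If T = a₁ ⊗ b₁ ⊗ c₁ + a₂ ⊗ b₂ ⊗ c₂ then each S_k = c₁[k]·a₁b₁ᵀ + c₂[k]·a₂b₂ᵀ. S₀ and S₁ are linearly independent, so a₁b₁ᵀ and a₂b₂ᵀ must span the same plane of matrices: they are the rank-1 matrices of the form x·S₀ + y·S₁.
The 2×2 minor of x·S₀ + y·S₁ on rows {0,1}, columns {0,2} is 36·x² + 72·xy − 108·y² = 36·(x + 3·y)(x − y), vanishing at (x:y) = (3:-1) and (1:1).
M₁ = 3·S₀ − S₁ = [[-16, -16, -8], [-48, -48, -24], [48, 48, 24]] = (-8)·[1, 3, -3][2, 2, 1]ᵀ and M₂ = S₀ + S₁ = [[-16, -16, 0], [24, 24, 0], [24, 24, 0]] = (-8)·[2, -3, -3][1, 1, 0]ᵀ, so take a₁ = [1, 3, -3], b₁ = [2, 2, 1], a₂ = [2, -3, -3], b₂ = [1, 1, 0].
Each slice is an integer combination of E₁ = a₁b₁ᵀ and E₂ = a₂b₂ᵀ: S₀ = −2·E₁ − 2·E₂, S₁ = 2·E₁ − 6·E₂, S₂ = 3·E₁; reading off coefficients, c₁ = [-2, 2, 3] and c₂ = [-2, -6, 0].
Hence T = [1, 3, -3] ⊗ [2, 2, 1] ⊗ [-2, 2, 3] + [2, -3, -3] ⊗ [1, 1, 0] ⊗ [-2, -6, 0], so rank(T) ≤ 2.
These bounds meet, so rank(T) = 2.

rank(T) = 2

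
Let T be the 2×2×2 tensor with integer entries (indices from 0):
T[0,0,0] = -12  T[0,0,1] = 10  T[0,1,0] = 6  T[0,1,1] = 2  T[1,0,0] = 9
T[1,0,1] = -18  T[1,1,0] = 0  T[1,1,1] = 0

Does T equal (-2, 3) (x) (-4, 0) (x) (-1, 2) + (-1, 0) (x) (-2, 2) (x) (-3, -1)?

No

Reconstruct entry (0,0,0) from the claimed factors: Σₗ aₗ[0]bₗ[0]cₗ[0] = (-2)·(-4)·(-1) + (-1)·(-2)·(-3) = -14, but T[0,0,0] = -12. The claim is false.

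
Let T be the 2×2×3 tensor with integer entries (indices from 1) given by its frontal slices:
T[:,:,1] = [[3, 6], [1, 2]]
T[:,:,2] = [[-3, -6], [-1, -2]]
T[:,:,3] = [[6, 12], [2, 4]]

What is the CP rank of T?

1

Lower bound: T ≠ 0 (e.g. T[1,1,1] = 3), so rank(T) ≥ 1.
Upper bound: the mode-1 fibre T[:,1,1] = [3, 1] gives a = [3, 1] (primitive direction); the mode-2 fibre T[1,:,1] = [3, 6] gives b = [1, 2]; then c[k] = T[1,1,k] / (a[1]·b[1]) = [3, -3, 6] / 3 = [1, -1, 2].
Expanding [3, 1] (x) [1, 2] (x) [1, -1, 2] reproduces all 12 entries of T, so T = [3, 1] (x) [1, 2] (x) [1, -1, 2] and rank(T) ≤ 1.
These bounds meet, so rank(T) = 1.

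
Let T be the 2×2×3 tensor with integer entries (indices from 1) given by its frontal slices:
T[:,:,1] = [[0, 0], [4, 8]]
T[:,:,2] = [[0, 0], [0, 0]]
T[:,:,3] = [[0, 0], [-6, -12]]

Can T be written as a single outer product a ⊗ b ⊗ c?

Yes

If T = a ⊗ b ⊗ c then every fibre of T is a multiple of the corresponding factor, so read the factors off the fibres through the nonzero entry T[2,1,1] = 4.
The mode-1 fibre T[:,1,1] = [0, 4] gives a = (0, 1) (primitive direction); the mode-2 fibre T[2,:,1] = [4, 8] gives b = (1, 2); then c[k] = T[2,1,k] / (a[2]·b[1]) = [4, 0, -6] / 1 = (4, 0, -6).
Expanding (0, 1) ⊗ (1, 2) ⊗ (4, 0, -6) reproduces all 12 entries of T, so T = (0, 1) ⊗ (1, 2) ⊗ (4, 0, -6) and rank(T) ≤ 1.
Equivalently every frontal slice T[:,:,k] is c[k] times the rank-1 matrix (0, 1) ⊗ (1, 2). So T has rank 1 (it is nonzero).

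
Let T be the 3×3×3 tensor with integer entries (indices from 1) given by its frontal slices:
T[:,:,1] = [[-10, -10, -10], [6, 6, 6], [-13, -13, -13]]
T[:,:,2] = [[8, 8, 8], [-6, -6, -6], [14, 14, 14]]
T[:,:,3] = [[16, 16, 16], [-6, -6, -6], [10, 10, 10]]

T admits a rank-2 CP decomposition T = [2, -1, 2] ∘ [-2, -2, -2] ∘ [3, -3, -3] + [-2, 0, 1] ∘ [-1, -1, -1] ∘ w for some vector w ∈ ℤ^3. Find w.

w = [1, -2, 2]

Subtract the known terms from T to get the rank-1 residual R = [-2, 0, 1] ∘ [-1, -1, -1] ∘ w, so R[i,j,k] = a[i]·b[j]·w[k]. Pick indices with nonzero a[1]·b[1] = (-2)·(-1) = 2. Only the fibre through (1,1,·) is needed: R[1,1,:] = T[1,1,:] − Σₗ aₗ[1]bₗ[1]cₗ = [-10, 8, 16] − (2)·(-2)·[3, -3, -3] = [2, -4, 4]. Then w[k] = R[1,1,k] / 2 for each k, giving w = [2, -4, 4] / 2 = [1, -2, 2].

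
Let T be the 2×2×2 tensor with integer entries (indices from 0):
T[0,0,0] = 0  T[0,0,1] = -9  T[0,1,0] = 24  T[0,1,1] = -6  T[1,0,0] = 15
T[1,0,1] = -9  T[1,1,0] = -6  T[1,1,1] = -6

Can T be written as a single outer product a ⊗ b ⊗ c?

The mode-2 unfolding of T (rows indexed by j, columns by (i,k) = (0,0), (0,1), (1,0), (1,1)) is [[0, -9, 15, -9], [24, -6, -6, -6]].
There the 2×2 minor on rows j ∈ {0, 1}, columns (i,k) ∈ {(0,0), (0,1)} is det [[0, -9], [24, -6]] = 216 ≠ 0, so this unfolding has rank ≥ 2; CP rank is at least every unfolding rank, so rank(T) ≥ 2.
In particular rank(T) ≥ 2 > 1, so T is not rank-1.

No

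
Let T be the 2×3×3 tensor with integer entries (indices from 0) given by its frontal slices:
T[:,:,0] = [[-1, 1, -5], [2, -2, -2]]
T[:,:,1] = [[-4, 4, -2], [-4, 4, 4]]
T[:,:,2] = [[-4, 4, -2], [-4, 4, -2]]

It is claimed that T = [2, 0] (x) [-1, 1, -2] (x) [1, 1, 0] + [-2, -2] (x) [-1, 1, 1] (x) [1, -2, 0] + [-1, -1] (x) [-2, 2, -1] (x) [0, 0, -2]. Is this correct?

Reconstruct entry (0,0,0) from the claimed factors: Σₗ aₗ[0]bₗ[0]cₗ[0] = (2)·(-1)·(1) + (-2)·(-1)·(1) + (-1)·(-2)·(0) = 0, but T[0,0,0] = -1. The claim is false.

No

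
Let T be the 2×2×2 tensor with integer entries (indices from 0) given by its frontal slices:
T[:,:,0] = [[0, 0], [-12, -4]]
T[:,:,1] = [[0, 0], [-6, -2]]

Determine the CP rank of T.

1

Lower bound: T ≠ 0 (e.g. T[1,0,0] = -12), so rank(T) ≥ 1.
Upper bound: if T = a ∘ b ∘ c then every fibre of T is a multiple of the corresponding factor, so read the factors off the fibres through the nonzero entry T[1,0,0] = -12.
The mode-1 fibre T[:,0,0] = [0, -12] gives a = (0, 1) (primitive direction); the mode-2 fibre T[1,:,0] = [-12, -4] gives b = (3, 1); then c[k] = T[1,0,k] / (a[1]·b[0]) = [-12, -6] / 3 = (-4, -2).
Expanding (0, 1) ∘ (3, 1) ∘ (-4, -2) reproduces all 8 entries of T, so T = (0, 1) ∘ (3, 1) ∘ (-4, -2) and rank(T) ≤ 1.
These bounds meet, so rank(T) = 1.
Check entry T[0,0,0] = 0: (0)·(3)·(-4) = 0.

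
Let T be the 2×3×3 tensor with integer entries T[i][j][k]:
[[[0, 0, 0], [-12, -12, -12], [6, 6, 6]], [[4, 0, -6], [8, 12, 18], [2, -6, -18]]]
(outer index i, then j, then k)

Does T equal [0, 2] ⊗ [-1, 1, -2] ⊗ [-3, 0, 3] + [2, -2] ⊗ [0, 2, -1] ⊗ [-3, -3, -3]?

No

Reconstruct entry (1,0,0) from the claimed factors: Σₗ aₗ[1]bₗ[0]cₗ[0] = (2)·(-1)·(-3) + (-2)·(0)·(-3) = 6, but T[1,0,0] = 4. The claim is false.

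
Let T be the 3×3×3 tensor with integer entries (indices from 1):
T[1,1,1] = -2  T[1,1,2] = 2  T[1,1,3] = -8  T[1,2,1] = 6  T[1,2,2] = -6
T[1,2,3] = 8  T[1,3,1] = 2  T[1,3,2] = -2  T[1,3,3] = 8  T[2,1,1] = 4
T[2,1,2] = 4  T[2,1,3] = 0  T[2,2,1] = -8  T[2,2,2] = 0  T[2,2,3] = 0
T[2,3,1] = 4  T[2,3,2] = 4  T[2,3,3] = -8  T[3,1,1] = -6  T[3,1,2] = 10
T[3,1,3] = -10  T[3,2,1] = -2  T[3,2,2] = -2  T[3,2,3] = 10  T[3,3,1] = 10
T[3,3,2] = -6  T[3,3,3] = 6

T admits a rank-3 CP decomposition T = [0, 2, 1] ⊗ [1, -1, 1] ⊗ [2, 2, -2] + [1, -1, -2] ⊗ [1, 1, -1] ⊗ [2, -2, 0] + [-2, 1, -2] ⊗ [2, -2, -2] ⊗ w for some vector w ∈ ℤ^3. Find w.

w = [1, -1, 2]

Subtract the known terms from T to get the rank-1 residual R = [-2, 1, -2] ⊗ [2, -2, -2] ⊗ w, so R[i,j,k] = a[i]·b[j]·w[k]. Pick indices with nonzero a[1]·b[1] = (-2)·(2) = -4. Only the fibre through (1,1,·) is needed: R[1,1,:] = T[1,1,:] − Σₗ aₗ[1]bₗ[1]cₗ = [-2, 2, -8] − (0)·(1)·[2, 2, -2] − (1)·(1)·[2, -2, 0] = [-4, 4, -8]. Then w[k] = R[1,1,k] / -4 for each k, giving w = [-4, 4, -8] / -4 = [1, -1, 2].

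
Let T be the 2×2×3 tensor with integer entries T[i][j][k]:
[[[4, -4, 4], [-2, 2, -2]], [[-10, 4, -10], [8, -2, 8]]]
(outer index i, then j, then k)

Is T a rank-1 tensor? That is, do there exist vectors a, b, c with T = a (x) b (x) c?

The mode-1 unfolding of T (rows indexed by i, columns by (j,k) = (0,0), (0,1), (0,2), (1,0), (1,1), (1,2)) is [[4, -4, 4, -2, 2, -2], [-10, 4, -10, 8, -2, 8]].
There the 2×2 minor on rows i ∈ {0, 1}, columns (j,k) ∈ {(0,0), (0,1)} is det [[4, -4], [-10, 4]] = -24 ≠ 0, so this unfolding has rank ≥ 2; CP rank is at least every unfolding rank, so rank(T) ≥ 2.
In particular rank(T) ≥ 2 > 1, so T is not rank-1.

No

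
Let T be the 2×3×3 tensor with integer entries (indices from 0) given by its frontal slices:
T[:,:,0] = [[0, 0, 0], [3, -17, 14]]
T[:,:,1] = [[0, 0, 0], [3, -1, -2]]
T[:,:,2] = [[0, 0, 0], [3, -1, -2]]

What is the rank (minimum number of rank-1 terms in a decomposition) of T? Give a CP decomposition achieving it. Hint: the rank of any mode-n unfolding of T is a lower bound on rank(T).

rank(T) = 2

Lower bound: the mode-2 unfolding of T (rows indexed by j, columns by (i,k) = (0,0), (0,1), (0,2), (1,0), (1,1), (1,2)) is [[0, 0, 0, 3, 3, 3], [0, 0, 0, -17, -1, -1], [0, 0, 0, 14, -2, -2]].
There the 2×2 minor on rows j ∈ {0, 1}, columns (i,k) ∈ {(1,0), (1,1)} is det [[3, 3], [-17, -1]] = 48 ≠ 0, so this unfolding has rank ≥ 2; CP rank is at least every unfolding rank, so rank(T) ≥ 2. (Unfolding ranks only ever bound the CP rank from below — rank(T) can be strictly larger than all of them — so the matching upper bound has to come from an explicit 2-term decomposition.)
Upper bound — finding two terms. Every mode-1 slice of T is a multiple of one matrix: T[i,:,:] = a[i]·M with a = (0, 1) and M = [[3, 3, 3], [-17, -1, -1], [14, -2, -2]] (rows indexed by j, columns by k). So it suffices to write M as a sum of two rank-1 matrices.
The rows of M satisfy (row 0) = −(row 1) − (row 2), so splitting by rows, M = (-1, 1, 0)(-17, -1, -1)ᵀ + (-1, 0, 1)(14, -2, -2)ᵀ.
Hence T = (0, 1) ⊗ (-1, 1, 0) ⊗ (-17, -1, -1) + (0, 1) ⊗ (-1, 0, 1) ⊗ (14, -2, -2), so rank(T) ≤ 2.
These bounds meet, so rank(T) = 2.
Check entry T[0,2,1] = 0: (0)·(0)·(-1) + (0)·(1)·(-2) = 0.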